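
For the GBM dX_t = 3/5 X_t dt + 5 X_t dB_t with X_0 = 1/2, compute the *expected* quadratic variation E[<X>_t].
E[<X>_t] = 125*exp(131*t/5)/524 - 125/524

<X>_t = int_0^t (5 * X_s)^2 ds. Taking expectation inside the integral: E[<X>_t] = 5^2 * int_0^t E[X_s^2] ds. For GBM, E[X_s^2] = x_0^2 * exp((2 mu + sigma^2) s). Integrating:
  E[<X>_t] = 5^2 * (1/2)^2 * (exp((2*(3/5) + 5^2) t) - 1) / (2*(3/5) + 5^2)
           = 5^2 * (1/2)^2 * (exp((131/5) t) - 1) / (131/5) = 125*exp(131*t/5)/524 - 125/524.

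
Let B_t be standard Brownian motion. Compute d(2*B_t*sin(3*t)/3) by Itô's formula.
d(2*B_t*sin(3*t)/3) = (2*B_t*cos(3*t)) dt + (2*sin(3*t)/3) dB_t

Itô's formula for f(t, x): d f(t, B_t) = (f_t + (1/2) f_xx) dt + f_x dB_t. Compute partials of f(t, x) = 2*x*sin(3*t)/3:
  f_t(t,x)  = 2*x*cos(3*t)
  f_x(t,x)  = 2*sin(3*t)/3
  f_xx(t,x) = 0
Assemble drift = f_t + (1/2) f_xx = 2*x*cos(3*t) and diffusion = f_x = 2*sin(3*t)/3. Substituting x = B_t:
  d(2*B_t*sin(3*t)/3) = (2*B_t*cos(3*t)) dt + (2*sin(3*t)/3) dB_t.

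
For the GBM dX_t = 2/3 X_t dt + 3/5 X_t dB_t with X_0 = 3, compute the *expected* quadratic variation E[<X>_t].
E[<X>_t] = 243*exp(127*t/75)/127 - 243/127

<X>_t = int_0^t ((3/5) * X_s)^2 ds. Taking expectation inside the integral: E[<X>_t] = (3/5)^2 * int_0^t E[X_s^2] ds. For GBM, E[X_s^2] = x_0^2 * exp((2 mu + sigma^2) s). Integrating:
  E[<X>_t] = (3/5)^2 * 3^2 * (exp((2*(2/3) + (3/5)^2) t) - 1) / (2*(2/3) + (3/5)^2)
           = (3/5)^2 * 3^2 * (exp((127/75) t) - 1) / (127/75) = 243*exp(127*t/75)/127 - 243/127.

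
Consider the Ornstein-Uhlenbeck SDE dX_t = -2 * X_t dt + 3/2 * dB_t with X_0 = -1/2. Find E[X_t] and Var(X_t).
E[X_t] = -exp(-2*t)/2; Var(X_t) = 9/16 - 9*exp(-4*t)/16

The OU SDE dX = -theta X dt + sigma dB admits the integrating factor exp(theta t): d(exp(theta t) X_t) = sigma exp(theta t) dB_t. Integrating from 0 to t:
  X_t = x_0 * exp(-theta t) + sigma * int_0^t exp(-theta (t-s)) dB_s.
The Itô integral has mean 0 and (by the Itô isometry) variance sigma^2 * int_0^t exp(-2 theta (t - s)) ds = sigma^2 * (1 - exp(-2 theta t)) / (2 theta).
With theta = 2, sigma = 3/2, x_0 = -1/2:
  E[X_t] = -1/2 * exp(-2 t) = -exp(-2*t)/2
  Var(X_t) = (3/2)^2 * (1 - exp(-2*2 t)) / (2 * 2) = 9/16 - 9*exp(-4*t)/16.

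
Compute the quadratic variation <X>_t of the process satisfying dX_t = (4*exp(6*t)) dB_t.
<X>_t = 4*exp(12*t)/3 - 4/3

For an Itô process dX_t = a(t) dt + b(t) dB_t, the quadratic variation is <X>_t = int_0^t b(s)^2 ds (the drift term does not contribute). Here b(s) = 4*exp(6*s), so
  b(s)^2 = 16*exp(12*s).
Integrating from 0 to t:
  <X>_t = int_0^t (16*exp(12*s)) ds = 4*exp(12*t)/3 - 4/3.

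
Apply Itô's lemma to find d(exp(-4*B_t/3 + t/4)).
d(exp(-4*B_t/3 + t/4)) = (41*exp(-4*B_t/3 + t/4)/36) dt + (-4*exp(-4*B_t/3 + t/4)/3) dB_t

Itô's formula for f(t, x): d f(t, B_t) = (f_t + (1/2) f_xx) dt + f_x dB_t. Compute partials of f(t, x) = exp(t/4 - 4*x/3):
  f_t(t,x)  = exp(t/4 - 4*x/3)/4
  f_x(t,x)  = -4*exp(t/4 - 4*x/3)/3
  f_xx(t,x) = 16*exp(t/4 - 4*x/3)/9
Assemble drift = f_t + (1/2) f_xx = 41*exp(t/4 - 4*x/3)/36 and diffusion = f_x = -4*exp(t/4 - 4*x/3)/3. Substituting x = B_t:
  d(exp(-4*B_t/3 + t/4)) = (41*exp(-4*B_t/3 + t/4)/36) dt + (-4*exp(-4*B_t/3 + t/4)/3) dB_t.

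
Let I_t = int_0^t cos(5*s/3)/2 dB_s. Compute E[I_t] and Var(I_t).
E[I_t] = 0; Var(I_t) = t/8 + 3*sin(10*t/3)/80

The Itô integral of a deterministic integrand f(s) has mean 0 because each increment f(s) * (B_{s+ds} - B_s) has mean 0. By the Itô isometry:
  Var( int_0^t f(s) dB_s ) = E[ (int_0^t f(s) dB_s)^2 ] = int_0^t f(s)^2 ds.
Here f(s) = cos(5*s/3)/2, so f(s)^2 = cos(5*s/3)^2/4. Integrate:
  int_0^t (cos(5*s/3)^2/4) ds = t/8 + 3*sin(10*t/3)/80.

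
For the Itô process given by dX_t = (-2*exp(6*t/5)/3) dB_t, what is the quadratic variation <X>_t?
<X>_t = 5*exp(12*t/5)/27 - 5/27

For an Itô process dX_t = a(t) dt + b(t) dB_t, the quadratic variation is <X>_t = int_0^t b(s)^2 ds (the drift term does not contribute). Here b(s) = -2*exp(6*s/5)/3, so
  b(s)^2 = 4*exp(12*s/5)/9.
Integrating from 0 to t:
  <X>_t = int_0^t (4*exp(12*s/5)/9) ds = 5*exp(12*t/5)/27 - 5/27.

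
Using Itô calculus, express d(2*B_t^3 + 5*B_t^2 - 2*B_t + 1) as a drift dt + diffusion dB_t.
d(2*B_t^3 + 5*B_t^2 - 2*B_t + 1) = (6*B_t + 5) dt + (6*B_t^2 + 10*B_t - 2) dB_t

Itô's formula for f(B_t) gives d f(B_t) = f'(B_t) dB_t + (1/2) f''(B_t) dt. Compute derivatives of f(x) = 2*x^3 + 5*x^2 - 2*x + 1:
  f'(x)  = 6*x^2 + 10*x - 2
  f''(x) = 12*x + 10
Substitute x = B_t and multiply the f'' term by 1/2:
  drift     = (1/2) * (12*x + 10) evaluated at B_t = 6*B_t + 5
  diffusion = (6*x^2 + 10*x - 2) evaluated at B_t = 6*B_t^2 + 10*B_t - 2
Therefore d(2*B_t^3 + 5*B_t^2 - 2*B_t + 1) = (6*B_t + 5) dt + (6*B_t^2 + 10*B_t - 2) dB_t.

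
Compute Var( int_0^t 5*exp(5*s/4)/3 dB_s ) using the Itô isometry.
Var = 10*exp(5*t/2)/9 - 10/9

The Itô integral of a deterministic integrand f(s) has mean 0 because each increment f(s) * (B_{s+ds} - B_s) has mean 0. By the Itô isometry:
  Var( int_0^t f(s) dB_s ) = E[ (int_0^t f(s) dB_s)^2 ] = int_0^t f(s)^2 ds.
Here f(s) = 5*exp(5*s/4)/3, so f(s)^2 = 25*exp(5*s/2)/9. Integrate:
  int_0^t (25*exp(5*s/2)/9) ds = 10*exp(5*t/2)/9 - 10/9.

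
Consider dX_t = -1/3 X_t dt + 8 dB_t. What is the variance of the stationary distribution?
lim Var(X_t) = 96

The OU SDE dX = -theta X dt + sigma dB admits the integrating factor exp(theta t): d(exp(theta t) X_t) = sigma exp(theta t) dB_t. Integrating from 0 to t gives X_t = x_0 * exp(-theta t) + sigma * int_0^t exp(-theta (t-s)) dB_s for any initial x_0. The Itô integral has variance (by the Itô isometry) sigma^2 * int_0^t exp(-2 theta (t - s)) ds = sigma^2 * (1 - exp(-2 theta t)) / (2 theta), independent of x_0.
With theta = 1/3, sigma = 8:
  Var(X_t) = (8)^2 * (1 - exp(-2*1/3 t)) / (2 * 1/3) = 96 - 96*exp(-2*t/3).
As t -> infinity, exp(-2*1/3 t) -> 0, so the stationary variance is sigma^2 / (2 theta) = 96.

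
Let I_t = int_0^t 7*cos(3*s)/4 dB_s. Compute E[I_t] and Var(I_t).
E[I_t] = 0; Var(I_t) = 49*t/32 + 49*sin(6*t)/192

The Itô integral of a deterministic integrand f(s) has mean 0 because each increment f(s) * (B_{s+ds} - B_s) has mean 0. By the Itô isometry:
  Var( int_0^t f(s) dB_s ) = E[ (int_0^t f(s) dB_s)^2 ] = int_0^t f(s)^2 ds.
Here f(s) = 7*cos(3*s)/4, so f(s)^2 = 49*cos(3*s)^2/16. Integrate:
  int_0^t (49*cos(3*s)^2/16) ds = 49*t/32 + 49*sin(6*t)/192.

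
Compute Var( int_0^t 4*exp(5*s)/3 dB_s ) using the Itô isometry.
Var = 8*exp(10*t)/45 - 8/45

The Itô integral of a deterministic integrand f(s) has mean 0 because each increment f(s) * (B_{s+ds} - B_s) has mean 0. By the Itô isometry:
  Var( int_0^t f(s) dB_s ) = E[ (int_0^t f(s) dB_s)^2 ] = int_0^t f(s)^2 ds.
Here f(s) = 4*exp(5*s)/3, so f(s)^2 = 16*exp(10*s)/9. Integrate:
  int_0^t (16*exp(10*s)/9) ds = 8*exp(10*t)/45 - 8/45.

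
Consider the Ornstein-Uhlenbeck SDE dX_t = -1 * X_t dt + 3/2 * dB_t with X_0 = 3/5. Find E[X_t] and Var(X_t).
E[X_t] = 3*exp(-t)/5; Var(X_t) = 9/8 - 9*exp(-2*t)/8

The OU SDE dX = -theta X dt + sigma dB admits the integrating factor exp(theta t): d(exp(theta t) X_t) = sigma exp(theta t) dB_t. Integrating from 0 to t:
  X_t = x_0 * exp(-theta t) + sigma * int_0^t exp(-theta (t-s)) dB_s.
The Itô integral has mean 0 and (by the Itô isometry) variance sigma^2 * int_0^t exp(-2 theta (t - s)) ds = sigma^2 * (1 - exp(-2 theta t)) / (2 theta).
With theta = 1, sigma = 3/2, x_0 = 3/5:
  E[X_t] = 3/5 * exp(-1 t) = 3*exp(-t)/5
  Var(X_t) = (3/2)^2 * (1 - exp(-2*1 t)) / (2 * 1) = 9/8 - 9*exp(-2*t)/8.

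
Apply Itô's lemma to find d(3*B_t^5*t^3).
d(3*B_t^5*t^3) = (B_t^3*t^2*(9*B_t^2 + 30*t)) dt + (15*B_t^4*t^3) dB_t

Itô's formula for f(t, x): d f(t, B_t) = (f_t + (1/2) f_xx) dt + f_x dB_t. Compute partials of f(t, x) = 3*t^3*x^5:
  f_t(t,x)  = 9*t^2*x^5
  f_x(t,x)  = 15*t^3*x^4
  f_xx(t,x) = 60*t^3*x^3
Assemble drift = f_t + (1/2) f_xx = t^2*x^3*(30*t + 9*x^2) and diffusion = f_x = 15*t^3*x^4. Substituting x = B_t:
  d(3*B_t^5*t^3) = (B_t^3*t^2*(9*B_t^2 + 30*t)) dt + (15*B_t^4*t^3) dB_t.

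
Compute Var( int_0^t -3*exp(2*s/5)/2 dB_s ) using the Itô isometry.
Var = 45*exp(4*t/5)/16 - 45/16

The Itô integral of a deterministic integrand f(s) has mean 0 because each increment f(s) * (B_{s+ds} - B_s) has mean 0. By the Itô isometry:
  Var( int_0^t f(s) dB_s ) = E[ (int_0^t f(s) dB_s)^2 ] = int_0^t f(s)^2 ds.
Here f(s) = -3*exp(2*s/5)/2, so f(s)^2 = 9*exp(4*s/5)/4. Integrate:
  int_0^t (9*exp(4*s/5)/4) ds = 45*exp(4*t/5)/16 - 45/16.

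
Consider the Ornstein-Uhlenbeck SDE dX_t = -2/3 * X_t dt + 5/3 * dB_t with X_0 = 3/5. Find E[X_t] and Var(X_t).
E[X_t] = 3*exp(-2*t/3)/5; Var(X_t) = 25/12 - 25*exp(-4*t/3)/12

The OU SDE dX = -theta X dt + sigma dB admits the integrating factor exp(theta t): d(exp(theta t) X_t) = sigma exp(theta t) dB_t. Integrating from 0 to t:
  X_t = x_0 * exp(-theta t) + sigma * int_0^t exp(-theta (t-s)) dB_s.
The Itô integral has mean 0 and (by the Itô isometry) variance sigma^2 * int_0^t exp(-2 theta (t - s)) ds = sigma^2 * (1 - exp(-2 theta t)) / (2 theta).
With theta = 2/3, sigma = 5/3, x_0 = 3/5:
  E[X_t] = 3/5 * exp(-2/3 t) = 3*exp(-2*t/3)/5
  Var(X_t) = (5/3)^2 * (1 - exp(-2*2/3 t)) / (2 * 2/3) = 25/12 - 25*exp(-4*t/3)/12.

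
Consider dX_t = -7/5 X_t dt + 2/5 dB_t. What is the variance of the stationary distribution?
lim Var(X_t) = 2/35

The OU SDE dX = -theta X dt + sigma dB admits the integrating factor exp(theta t): d(exp(theta t) X_t) = sigma exp(theta t) dB_t. Integrating from 0 to t gives X_t = x_0 * exp(-theta t) + sigma * int_0^t exp(-theta (t-s)) dB_s for any initial x_0. The Itô integral has variance (by the Itô isometry) sigma^2 * int_0^t exp(-2 theta (t - s)) ds = sigma^2 * (1 - exp(-2 theta t)) / (2 theta), independent of x_0.
With theta = 7/5, sigma = 2/5:
  Var(X_t) = (2/5)^2 * (1 - exp(-2*7/5 t)) / (2 * 7/5) = 2/35 - 2*exp(-14*t/5)/35.
As t -> infinity, exp(-2*7/5 t) -> 0, so the stationary variance is sigma^2 / (2 theta) = 2/35.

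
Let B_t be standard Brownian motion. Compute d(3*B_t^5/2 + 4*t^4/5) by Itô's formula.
d(3*B_t^5/2 + 4*t^4/5) = (15*B_t^3 + 16*t^3/5) dt + (15*B_t^4/2) dB_t

Itô's formula for f(t, x): d f(t, B_t) = (f_t + (1/2) f_xx) dt + f_x dB_t. Compute partials of f(t, x) = 4*t^4/5 + 3*x^5/2:
  f_t(t,x)  = 16*t^3/5
  f_x(t,x)  = 15*x^4/2
  f_xx(t,x) = 30*x^3
Assemble drift = f_t + (1/2) f_xx = 16*t^3/5 + 15*x^3 and diffusion = f_x = 15*x^4/2. Substituting x = B_t:
  d(3*B_t^5/2 + 4*t^4/5) = (15*B_t^3 + 16*t^3/5) dt + (15*B_t^4/2) dB_t.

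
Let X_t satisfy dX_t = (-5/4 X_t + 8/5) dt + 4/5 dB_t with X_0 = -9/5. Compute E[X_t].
E[X_t] = 32/25 - 77*exp(-5*t/4)/25

Taking expectations and using E[dB_t] = 0, the mean m(t) = E[X_t] satisfies the ODE m'(t) = a m(t) + b with m(0) = x_0. With a = -5/4, b = 8/5, x_0 = -9/5, the solution is
  m(t) = x_0 * exp(a t) + (b/a) * (exp(a t) - 1)
       = (-9/5) * exp((-5/4) t) + ((8/5)/(-5/4)) * (exp((-5/4) t) - 1)
       = 32/25 - 77*exp(-5*t/4)/25.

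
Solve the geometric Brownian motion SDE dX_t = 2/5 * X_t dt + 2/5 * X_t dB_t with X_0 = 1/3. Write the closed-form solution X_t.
X_t = 1/3 * exp((8/25) * t + (2/5) * B_t)

For GBM dX = mu X dt + sigma X dB with X_0 = x_0, apply Itô to Y = log X: dY = (mu - sigma^2/2) dt + sigma dB, so Y_t = log(x_0) + (mu - sigma^2/2) t + sigma B_t and hence X_t = x_0 * exp((mu - sigma^2/2) t + sigma B_t).
With mu = 2/5, sigma = 2/5, x_0 = 1/3, this gives:
  X_t = 1/3 * exp((8/25) * t + (2/5) * B_t).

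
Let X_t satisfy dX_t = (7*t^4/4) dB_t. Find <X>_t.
<X>_t = 49*t^9/144

For an Itô process dX_t = a(t) dt + b(t) dB_t, the quadratic variation is <X>_t = int_0^t b(s)^2 ds (the drift term does not contribute). Here b(s) = 7*s^4/4, so
  b(s)^2 = 49*s^8/16.
Integrating from 0 to t:
  <X>_t = int_0^t (49*s^8/16) ds = 49*t^9/144.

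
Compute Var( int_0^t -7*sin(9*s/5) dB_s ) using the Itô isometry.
Var = 49*t/2 - 245*sin(18*t/5)/36

The Itô integral of a deterministic integrand f(s) has mean 0 because each increment f(s) * (B_{s+ds} - B_s) has mean 0. By the Itô isometry:
  Var( int_0^t f(s) dB_s ) = E[ (int_0^t f(s) dB_s)^2 ] = int_0^t f(s)^2 ds.
Here f(s) = -7*sin(9*s/5), so f(s)^2 = 49*sin(9*s/5)^2. Integrate:
  int_0^t (49*sin(9*s/5)^2) ds = 49*t/2 - 245*sin(18*t/5)/36.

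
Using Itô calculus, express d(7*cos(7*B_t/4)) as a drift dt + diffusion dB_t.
d(7*cos(7*B_t/4)) = (-343*cos(7*B_t/4)/32) dt + (-49*sin(7*B_t/4)/4) dB_t

Itô's formula for f(B_t) gives d f(B_t) = f'(B_t) dB_t + (1/2) f''(B_t) dt. Compute derivatives of f(x) = 7*cos(7*x/4):
  f'(x)  = -49*sin(7*x/4)/4
  f''(x) = -343*cos(7*x/4)/16
Substitute x = B_t and multiply the f'' term by 1/2:
  drift     = (1/2) * (-343*cos(7*x/4)/16) evaluated at B_t = -343*cos(7*B_t/4)/32
  diffusion = (-49*sin(7*x/4)/4) evaluated at B_t = -49*sin(7*B_t/4)/4
Therefore d(7*cos(7*B_t/4)) = (-343*cos(7*B_t/4)/32) dt + (-49*sin(7*B_t/4)/4) dB_t.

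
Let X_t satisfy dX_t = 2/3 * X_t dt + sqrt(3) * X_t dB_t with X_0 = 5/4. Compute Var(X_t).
Var(X_t) = 25*(exp(3*t) - 1)*exp(4*t/3)/16

For GBM dX = mu X dt + sigma X dB with X_0 = x_0, apply Itô to Y = log X: dY = (mu - sigma^2/2) dt + sigma dB, so Y_t = log(x_0) + (mu - sigma^2/2) t + sigma B_t and hence X_t = x_0 * exp((mu - sigma^2/2) t + sigma B_t).
With mu = 2/3, sigma = sqrt(3), x_0 = 5/4, this gives:
  X_t = 5/4 * exp((-5/6) * t + (sqrt(3)) * B_t).
Since sigma*B_t ~ Normal(0, sigma^2 t), E[exp(sigma*B_t)] = exp(sigma^2 t / 2); so E[X_t] = x_0 * exp((mu - sigma^2/2) t) * exp(sigma^2 t / 2) = x_0 * exp(mu t) = 5*exp(2*t/3)/4.
Var(X_t) = E[X_t^2] - (E[X_t])^2 = x_0^2 * exp(2 mu t) * (exp(sigma^2 t) - 1) = 25*(exp(3*t) - 1)*exp(4*t/3)/16.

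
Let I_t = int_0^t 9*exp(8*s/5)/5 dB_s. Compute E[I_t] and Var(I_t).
E[I_t] = 0; Var(I_t) = 81*exp(16*t/5)/80 - 81/80

The Itô integral of a deterministic integrand f(s) has mean 0 because each increment f(s) * (B_{s+ds} - B_s) has mean 0. By the Itô isometry:
  Var( int_0^t f(s) dB_s ) = E[ (int_0^t f(s) dB_s)^2 ] = int_0^t f(s)^2 ds.
Here f(s) = 9*exp(8*s/5)/5, so f(s)^2 = 81*exp(16*s/5)/25. Integrate:
  int_0^t (81*exp(16*s/5)/25) ds = 81*exp(16*t/5)/80 - 81/80.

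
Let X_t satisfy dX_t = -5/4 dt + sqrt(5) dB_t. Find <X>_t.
<X>_t = 5*t

For an Itô process dX_t = a(t) dt + b(t) dB_t, the quadratic variation is <X>_t = int_0^t b(s)^2 ds (the drift term does not contribute). Here b(s) = sqrt(5), so
  b(s)^2 = 5.
Integrating from 0 to t:
  <X>_t = int_0^t (5) ds = 5*t.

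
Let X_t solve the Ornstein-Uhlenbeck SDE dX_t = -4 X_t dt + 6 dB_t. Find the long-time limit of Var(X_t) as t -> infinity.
lim Var(X_t) = 9/2

The OU SDE dX = -theta X dt + sigma dB admits the integrating factor exp(theta t): d(exp(theta t) X_t) = sigma exp(theta t) dB_t. Integrating from 0 to t gives X_t = x_0 * exp(-theta t) + sigma * int_0^t exp(-theta (t-s)) dB_s for any initial x_0. The Itô integral has variance (by the Itô isometry) sigma^2 * int_0^t exp(-2 theta (t - s)) ds = sigma^2 * (1 - exp(-2 theta t)) / (2 theta), independent of x_0.
With theta = 4, sigma = 6:
  Var(X_t) = (6)^2 * (1 - exp(-2*4 t)) / (2 * 4) = 9/2 - 9*exp(-8*t)/2.
As t -> infinity, exp(-2*4 t) -> 0, so the stationary variance is sigma^2 / (2 theta) = 9/2.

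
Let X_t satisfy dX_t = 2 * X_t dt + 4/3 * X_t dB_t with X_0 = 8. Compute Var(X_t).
Var(X_t) = 64*(exp(16*t/9) - 1)*exp(4*t)

For GBM dX = mu X dt + sigma X dB with X_0 = x_0, apply Itô to Y = log X: dY = (mu - sigma^2/2) dt + sigma dB, so Y_t = log(x_0) + (mu - sigma^2/2) t + sigma B_t and hence X_t = x_0 * exp((mu - sigma^2/2) t + sigma B_t).
With mu = 2, sigma = 4/3, x_0 = 8, this gives:
  X_t = 8 * exp((10/9) * t + (4/3) * B_t).
Since sigma*B_t ~ Normal(0, sigma^2 t), E[exp(sigma*B_t)] = exp(sigma^2 t / 2); so E[X_t] = x_0 * exp((mu - sigma^2/2) t) * exp(sigma^2 t / 2) = x_0 * exp(mu t) = 8*exp(2*t).
Var(X_t) = E[X_t^2] - (E[X_t])^2 = x_0^2 * exp(2 mu t) * (exp(sigma^2 t) - 1) = 64*(exp(16*t/9) - 1)*exp(4*t).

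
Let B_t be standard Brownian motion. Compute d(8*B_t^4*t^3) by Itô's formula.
d(8*B_t^4*t^3) = (24*B_t^2*t^2*(B_t^2 + 2*t)) dt + (32*B_t^3*t^3) dB_t

Itô's formula for f(t, x): d f(t, B_t) = (f_t + (1/2) f_xx) dt + f_x dB_t. Compute partials of f(t, x) = 8*t^3*x^4:
  f_t(t,x)  = 24*t^2*x^4
  f_x(t,x)  = 32*t^3*x^3
  f_xx(t,x) = 96*t^3*x^2
Assemble drift = f_t + (1/2) f_xx = 24*t^2*x^2*(2*t + x^2) and diffusion = f_x = 32*t^3*x^3. Substituting x = B_t:
  d(8*B_t^4*t^3) = (24*B_t^2*t^2*(B_t^2 + 2*t)) dt + (32*B_t^3*t^3) dB_t.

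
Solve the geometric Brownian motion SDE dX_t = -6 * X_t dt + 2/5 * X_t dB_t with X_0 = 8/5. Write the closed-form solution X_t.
X_t = 8/5 * exp((-152/25) * t + (2/5) * B_t)

For GBM dX = mu X dt + sigma X dB with X_0 = x_0, apply Itô to Y = log X: dY = (mu - sigma^2/2) dt + sigma dB, so Y_t = log(x_0) + (mu - sigma^2/2) t + sigma B_t and hence X_t = x_0 * exp((mu - sigma^2/2) t + sigma B_t).
With mu = -6, sigma = 2/5, x_0 = 8/5, this gives:
  X_t = 8/5 * exp((-152/25) * t + (2/5) * B_t).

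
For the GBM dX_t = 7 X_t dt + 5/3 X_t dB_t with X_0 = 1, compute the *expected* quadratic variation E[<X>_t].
E[<X>_t] = 25*exp(151*t/9)/151 - 25/151

<X>_t = int_0^t ((5/3) * X_s)^2 ds. Taking expectation inside the integral: E[<X>_t] = (5/3)^2 * int_0^t E[X_s^2] ds. For GBM, E[X_s^2] = x_0^2 * exp((2 mu + sigma^2) s). Integrating:
  E[<X>_t] = (5/3)^2 * 1^2 * (exp((2*7 + (5/3)^2) t) - 1) / (2*7 + (5/3)^2)
           = (5/3)^2 * 1^2 * (exp((151/9) t) - 1) / (151/9) = 25*exp(151*t/9)/151 - 25/151.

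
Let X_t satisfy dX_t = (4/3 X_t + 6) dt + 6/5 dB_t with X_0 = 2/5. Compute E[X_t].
E[X_t] = 49*exp(4*t/3)/10 - 9/2

Taking expectations and using E[dB_t] = 0, the mean m(t) = E[X_t] satisfies the ODE m'(t) = a m(t) + b with m(0) = x_0. With a = 4/3, b = 6, x_0 = 2/5, the solution is
  m(t) = x_0 * exp(a t) + (b/a) * (exp(a t) - 1)
       = (2/5) * exp((4/3) t) + (6/(4/3)) * (exp((4/3) t) - 1)
       = 49*exp(4*t/3)/10 - 9/2.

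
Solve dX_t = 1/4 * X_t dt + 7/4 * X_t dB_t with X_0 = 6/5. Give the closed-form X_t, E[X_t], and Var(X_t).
X_t = 6/5 * exp((-41/32) t + (7/4) B_t); E[X_t] = 6*exp(t/4)/5; Var(X_t) = 36*(exp(49*t/16) - 1)*exp(t/2)/25

For GBM dX = mu X dt + sigma X dB with X_0 = x_0, apply Itô to Y = log X: dY = (mu - sigma^2/2) dt + sigma dB, so Y_t = log(x_0) + (mu - sigma^2/2) t + sigma B_t and hence X_t = x_0 * exp((mu - sigma^2/2) t + sigma B_t).
With mu = 1/4, sigma = 7/4, x_0 = 6/5, this gives:
  X_t = 6/5 * exp((-41/32) * t + (7/4) * B_t).
Since sigma*B_t ~ Normal(0, sigma^2 t), E[exp(sigma*B_t)] = exp(sigma^2 t / 2); so E[X_t] = x_0 * exp((mu - sigma^2/2) t) * exp(sigma^2 t / 2) = x_0 * exp(mu t) = 6*exp(t/4)/5.
Var(X_t) = E[X_t^2] - (E[X_t])^2 = x_0^2 * exp(2 mu t) * (exp(sigma^2 t) - 1) = 36*(exp(49*t/16) - 1)*exp(t/2)/25.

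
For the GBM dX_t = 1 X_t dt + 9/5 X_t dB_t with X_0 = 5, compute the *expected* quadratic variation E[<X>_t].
E[<X>_t] = 2025*exp(131*t/25)/131 - 2025/131

<X>_t = int_0^t ((9/5) * X_s)^2 ds. Taking expectation inside the integral: E[<X>_t] = (9/5)^2 * int_0^t E[X_s^2] ds. For GBM, E[X_s^2] = x_0^2 * exp((2 mu + sigma^2) s). Integrating:
  E[<X>_t] = (9/5)^2 * 5^2 * (exp((2*1 + (9/5)^2) t) - 1) / (2*1 + (9/5)^2)
           = (9/5)^2 * 5^2 * (exp((131/25) t) - 1) / (131/25) = 2025*exp(131*t/25)/131 - 2025/131.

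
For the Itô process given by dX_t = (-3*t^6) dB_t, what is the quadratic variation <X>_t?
<X>_t = 9*t^13/13

For an Itô process dX_t = a(t) dt + b(t) dB_t, the quadratic variation is <X>_t = int_0^t b(s)^2 ds (the drift term does not contribute). Here b(s) = -3*s^6, so
  b(s)^2 = 9*s^12.
Integrating from 0 to t:
  <X>_t = int_0^t (9*s^12) ds = 9*t^13/13.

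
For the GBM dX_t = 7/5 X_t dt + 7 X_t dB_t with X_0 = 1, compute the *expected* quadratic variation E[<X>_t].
E[<X>_t] = 35*exp(259*t/5)/37 - 35/37

<X>_t = int_0^t (7 * X_s)^2 ds. Taking expectation inside the integral: E[<X>_t] = 7^2 * int_0^t E[X_s^2] ds. For GBM, E[X_s^2] = x_0^2 * exp((2 mu + sigma^2) s). Integrating:
  E[<X>_t] = 7^2 * 1^2 * (exp((2*(7/5) + 7^2) t) - 1) / (2*(7/5) + 7^2)
           = 7^2 * 1^2 * (exp((259/5) t) - 1) / (259/5) = 35*exp(259*t/5)/37 - 35/37.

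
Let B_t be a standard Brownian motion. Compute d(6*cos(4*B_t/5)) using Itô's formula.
d(6*cos(4*B_t/5)) = (-48*cos(4*B_t/5)/25) dt + (-24*sin(4*B_t/5)/5) dB_t

Itô's formula for f(B_t) gives d f(B_t) = f'(B_t) dB_t + (1/2) f''(B_t) dt. Compute derivatives of f(x) = 6*cos(4*x/5):
  f'(x)  = -24*sin(4*x/5)/5
  f''(x) = -96*cos(4*x/5)/25
Substitute x = B_t and multiply the f'' term by 1/2:
  drift     = (1/2) * (-96*cos(4*x/5)/25) evaluated at B_t = -48*cos(4*B_t/5)/25
  diffusion = (-24*sin(4*x/5)/5) evaluated at B_t = -24*sin(4*B_t/5)/5
Therefore d(6*cos(4*B_t/5)) = (-48*cos(4*B_t/5)/25) dt + (-24*sin(4*B_t/5)/5) dB_t.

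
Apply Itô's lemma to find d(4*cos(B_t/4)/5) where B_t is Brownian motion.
d(4*cos(B_t/4)/5) = (-cos(B_t/4)/40) dt + (-sin(B_t/4)/5) dB_t

Itô's formula for f(B_t) gives d f(B_t) = f'(B_t) dB_t + (1/2) f''(B_t) dt. Compute derivatives of f(x) = 4*cos(x/4)/5:
  f'(x)  = -sin(x/4)/5
  f''(x) = -cos(x/4)/20
Substitute x = B_t and multiply the f'' term by 1/2:
  drift     = (1/2) * (-cos(x/4)/20) evaluated at B_t = -cos(B_t/4)/40
  diffusion = (-sin(x/4)/5) evaluated at B_t = -sin(B_t/4)/5
Therefore d(4*cos(B_t/4)/5) = (-cos(B_t/4)/40) dt + (-sin(B_t/4)/5) dB_t.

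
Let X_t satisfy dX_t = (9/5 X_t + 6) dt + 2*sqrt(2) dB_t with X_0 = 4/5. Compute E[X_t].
E[X_t] = 62*exp(9*t/5)/15 - 10/3

Taking expectations and using E[dB_t] = 0, the mean m(t) = E[X_t] satisfies the ODE m'(t) = a m(t) + b with m(0) = x_0. With a = 9/5, b = 6, x_0 = 4/5, the solution is
  m(t) = x_0 * exp(a t) + (b/a) * (exp(a t) - 1)
       = (4/5) * exp((9/5) t) + (6/(9/5)) * (exp((9/5) t) - 1)
       = 62*exp(9*t/5)/15 - 10/3.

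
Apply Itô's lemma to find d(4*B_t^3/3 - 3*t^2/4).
d(4*B_t^3/3 - 3*t^2/4) = (4*B_t - 3*t/2) dt + (4*B_t^2) dB_t

Itô's formula for f(t, x): d f(t, B_t) = (f_t + (1/2) f_xx) dt + f_x dB_t. Compute partials of f(t, x) = -3*t^2/4 + 4*x^3/3:
  f_t(t,x)  = -3*t/2
  f_x(t,x)  = 4*x^2
  f_xx(t,x) = 8*x
Assemble drift = f_t + (1/2) f_xx = -3*t/2 + 4*x and diffusion = f_x = 4*x^2. Substituting x = B_t:
  d(4*B_t^3/3 - 3*t^2/4) = (4*B_t - 3*t/2) dt + (4*B_t^2) dB_t.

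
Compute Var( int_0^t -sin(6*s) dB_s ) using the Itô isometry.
Var = t/2 - sin(12*t)/24

The Itô integral of a deterministic integrand f(s) has mean 0 because each increment f(s) * (B_{s+ds} - B_s) has mean 0. By the Itô isometry:
  Var( int_0^t f(s) dB_s ) = E[ (int_0^t f(s) dB_s)^2 ] = int_0^t f(s)^2 ds.
Here f(s) = -sin(6*s), so f(s)^2 = sin(6*s)^2. Integrate:
  int_0^t (sin(6*s)^2) ds = t/2 - sin(12*t)/24.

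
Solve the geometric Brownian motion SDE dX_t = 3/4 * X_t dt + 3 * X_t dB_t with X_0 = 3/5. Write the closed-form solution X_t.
X_t = 3/5 * exp((-15/4) * t + (3) * B_t)

For GBM dX = mu X dt + sigma X dB with X_0 = x_0, apply Itô to Y = log X: dY = (mu - sigma^2/2) dt + sigma dB, so Y_t = log(x_0) + (mu - sigma^2/2) t + sigma B_t and hence X_t = x_0 * exp((mu - sigma^2/2) t + sigma B_t).
With mu = 3/4, sigma = 3, x_0 = 3/5, this gives:
  X_t = 3/5 * exp((-15/4) * t + (3) * B_t).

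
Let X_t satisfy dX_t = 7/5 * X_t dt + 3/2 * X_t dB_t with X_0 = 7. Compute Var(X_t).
Var(X_t) = 49*(exp(9*t/4) - 1)*exp(14*t/5)

For GBM dX = mu X dt + sigma X dB with X_0 = x_0, apply Itô to Y = log X: dY = (mu - sigma^2/2) dt + sigma dB, so Y_t = log(x_0) + (mu - sigma^2/2) t + sigma B_t and hence X_t = x_0 * exp((mu - sigma^2/2) t + sigma B_t).
With mu = 7/5, sigma = 3/2, x_0 = 7, this gives:
  X_t = 7 * exp((11/40) * t + (3/2) * B_t).
Since sigma*B_t ~ Normal(0, sigma^2 t), E[exp(sigma*B_t)] = exp(sigma^2 t / 2); so E[X_t] = x_0 * exp((mu - sigma^2/2) t) * exp(sigma^2 t / 2) = x_0 * exp(mu t) = 7*exp(7*t/5).
Var(X_t) = E[X_t^2] - (E[X_t])^2 = x_0^2 * exp(2 mu t) * (exp(sigma^2 t) - 1) = 49*(exp(9*t/4) - 1)*exp(14*t/5).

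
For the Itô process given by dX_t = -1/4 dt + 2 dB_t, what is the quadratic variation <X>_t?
<X>_t = 4*t

For an Itô process dX_t = a(t) dt + b(t) dB_t, the quadratic variation is <X>_t = int_0^t b(s)^2 ds (the drift term does not contribute). Here b(s) = 2, so
  b(s)^2 = 4.
Integrating from 0 to t:
  <X>_t = int_0^t (4) ds = 4*t.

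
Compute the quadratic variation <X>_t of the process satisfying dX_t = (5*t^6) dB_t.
<X>_t = 25*t^13/13

For an Itô process dX_t = a(t) dt + b(t) dB_t, the quadratic variation is <X>_t = int_0^t b(s)^2 ds (the drift term does not contribute). Here b(s) = 5*s^6, so
  b(s)^2 = 25*s^12.
Integrating from 0 to t:
  <X>_t = int_0^t (25*s^12) ds = 25*t^13/13.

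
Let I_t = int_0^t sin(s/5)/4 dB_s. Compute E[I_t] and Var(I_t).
E[I_t] = 0; Var(I_t) = t/32 - 5*sin(2*t/5)/64

The Itô integral of a deterministic integrand f(s) has mean 0 because each increment f(s) * (B_{s+ds} - B_s) has mean 0. By the Itô isometry:
  Var( int_0^t f(s) dB_s ) = E[ (int_0^t f(s) dB_s)^2 ] = int_0^t f(s)^2 ds.
Here f(s) = sin(s/5)/4, so f(s)^2 = sin(s/5)^2/16. Integrate:
  int_0^t (sin(s/5)^2/16) ds = t/32 - 5*sin(2*t/5)/64.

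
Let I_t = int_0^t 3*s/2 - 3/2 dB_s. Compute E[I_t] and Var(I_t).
E[I_t] = 0; Var(I_t) = 3*t*(t^2 - 3*t + 3)/4

The Itô integral of a deterministic integrand f(s) has mean 0 because each increment f(s) * (B_{s+ds} - B_s) has mean 0. By the Itô isometry:
  Var( int_0^t f(s) dB_s ) = E[ (int_0^t f(s) dB_s)^2 ] = int_0^t f(s)^2 ds.
Here f(s) = 3*s/2 - 3/2, so f(s)^2 = 9*(s - 1)^2/4. Integrate:
  int_0^t (9*(s - 1)^2/4) ds = 3*t*(t^2 - 3*t + 3)/4.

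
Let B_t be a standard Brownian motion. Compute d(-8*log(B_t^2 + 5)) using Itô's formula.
d(-8*log(B_t^2 + 5)) = (8*(B_t^2 - 5)/(B_t^2 + 5)^2) dt + (-16*B_t/(B_t^2 + 5)) dB_t

Itô's formula for f(B_t) gives d f(B_t) = f'(B_t) dB_t + (1/2) f''(B_t) dt. Compute derivatives of f(x) = -8*log(x^2 + 5):
  f'(x)  = -16*x/(x^2 + 5)
  f''(x) = 16*(x^2 - 5)/(x^2 + 5)^2
Substitute x = B_t and multiply the f'' term by 1/2:
  drift     = (1/2) * (16*(x^2 - 5)/(x^2 + 5)^2) evaluated at B_t = 8*(B_t^2 - 5)/(B_t^2 + 5)^2
  diffusion = (-16*x/(x^2 + 5)) evaluated at B_t = -16*B_t/(B_t^2 + 5)
Therefore d(-8*log(B_t^2 + 5)) = (8*(B_t^2 - 5)/(B_t^2 + 5)^2) dt + (-16*B_t/(B_t^2 + 5)) dB_t.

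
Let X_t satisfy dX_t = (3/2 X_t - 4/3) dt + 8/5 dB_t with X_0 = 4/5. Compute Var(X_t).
Var(X_t) = 64*exp(3*t)/75 - 64/75

The variance V(t) = Var(X_t) satisfies V'(t) = 2 a V(t) + c^2 with V(0) = 0 (drift coefficient is linear in X, diffusion is constant). With a = 3/2, c = 8/5, the solution is
  V(t) = (c^2 / (2 a)) * (exp(2 a t) - 1)
       = ((8/5)^2 / (2*(3/2))) * (exp(3 t) - 1)
       = 64*exp(3*t)/75 - 64/75.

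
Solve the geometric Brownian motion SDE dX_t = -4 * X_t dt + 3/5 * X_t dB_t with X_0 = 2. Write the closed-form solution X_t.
X_t = 2 * exp((-209/50) * t + (3/5) * B_t)

For GBM dX = mu X dt + sigma X dB with X_0 = x_0, apply Itô to Y = log X: dY = (mu - sigma^2/2) dt + sigma dB, so Y_t = log(x_0) + (mu - sigma^2/2) t + sigma B_t and hence X_t = x_0 * exp((mu - sigma^2/2) t + sigma B_t).
With mu = -4, sigma = 3/5, x_0 = 2, this gives:
  X_t = 2 * exp((-209/50) * t + (3/5) * B_t).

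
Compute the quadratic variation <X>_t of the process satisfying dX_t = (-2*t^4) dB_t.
<X>_t = 4*t^9/9

For an Itô process dX_t = a(t) dt + b(t) dB_t, the quadratic variation is <X>_t = int_0^t b(s)^2 ds (the drift term does not contribute). Here b(s) = -2*s^4, so
  b(s)^2 = 4*s^8.
Integrating from 0 to t:
  <X>_t = int_0^t (4*s^8) ds = 4*t^9/9.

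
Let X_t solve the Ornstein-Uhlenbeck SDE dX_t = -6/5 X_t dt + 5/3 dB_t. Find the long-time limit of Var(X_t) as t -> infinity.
lim Var(X_t) = 125/108

The OU SDE dX = -theta X dt + sigma dB admits the integrating factor exp(theta t): d(exp(theta t) X_t) = sigma exp(theta t) dB_t. Integrating from 0 to t gives X_t = x_0 * exp(-theta t) + sigma * int_0^t exp(-theta (t-s)) dB_s for any initial x_0. The Itô integral has variance (by the Itô isometry) sigma^2 * int_0^t exp(-2 theta (t - s)) ds = sigma^2 * (1 - exp(-2 theta t)) / (2 theta), independent of x_0.
With theta = 6/5, sigma = 5/3:
  Var(X_t) = (5/3)^2 * (1 - exp(-2*6/5 t)) / (2 * 6/5) = 125/108 - 125*exp(-12*t/5)/108.
As t -> infinity, exp(-2*6/5 t) -> 0, so the stationary variance is sigma^2 / (2 theta) = 125/108.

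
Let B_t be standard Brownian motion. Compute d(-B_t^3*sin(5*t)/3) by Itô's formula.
d(-B_t^3*sin(5*t)/3) = (-B_t*(5*B_t^2*cos(5*t)/3 + sin(5*t))) dt + (-B_t^2*sin(5*t)) dB_t

Itô's formula for f(t, x): d f(t, B_t) = (f_t + (1/2) f_xx) dt + f_x dB_t. Compute partials of f(t, x) = -x^3*sin(5*t)/3:
  f_t(t,x)  = -5*x^3*cos(5*t)/3
  f_x(t,x)  = -x^2*sin(5*t)
  f_xx(t,x) = -2*x*sin(5*t)
Assemble drift = f_t + (1/2) f_xx = -x*(5*x^2*cos(5*t)/3 + sin(5*t)) and diffusion = f_x = -x^2*sin(5*t). Substituting x = B_t:
  d(-B_t^3*sin(5*t)/3) = (-B_t*(5*B_t^2*cos(5*t)/3 + sin(5*t))) dt + (-B_t^2*sin(5*t)) dB_t.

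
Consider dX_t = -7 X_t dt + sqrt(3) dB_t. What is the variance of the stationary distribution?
lim Var(X_t) = 3/14

The OU SDE dX = -theta X dt + sigma dB admits the integrating factor exp(theta t): d(exp(theta t) X_t) = sigma exp(theta t) dB_t. Integrating from 0 to t gives X_t = x_0 * exp(-theta t) + sigma * int_0^t exp(-theta (t-s)) dB_s for any initial x_0. The Itô integral has variance (by the Itô isometry) sigma^2 * int_0^t exp(-2 theta (t - s)) ds = sigma^2 * (1 - exp(-2 theta t)) / (2 theta), independent of x_0.
With theta = 7, sigma = sqrt(3):
  Var(X_t) = (sqrt(3))^2 * (1 - exp(-2*7 t)) / (2 * 7) = 3/14 - 3*exp(-14*t)/14.
As t -> infinity, exp(-2*7 t) -> 0, so the stationary variance is sigma^2 / (2 theta) = 3/14.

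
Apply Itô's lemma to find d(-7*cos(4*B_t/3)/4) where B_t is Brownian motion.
d(-7*cos(4*B_t/3)/4) = (14*cos(4*B_t/3)/9) dt + (7*sin(4*B_t/3)/3) dB_t

Itô's formula for f(B_t) gives d f(B_t) = f'(B_t) dB_t + (1/2) f''(B_t) dt. Compute derivatives of f(x) = -7*cos(4*x/3)/4:
  f'(x)  = 7*sin(4*x/3)/3
  f''(x) = 28*cos(4*x/3)/9
Substitute x = B_t and multiply the f'' term by 1/2:
  drift     = (1/2) * (28*cos(4*x/3)/9) evaluated at B_t = 14*cos(4*B_t/3)/9
  diffusion = (7*sin(4*x/3)/3) evaluated at B_t = 7*sin(4*B_t/3)/3
Therefore d(-7*cos(4*B_t/3)/4) = (14*cos(4*B_t/3)/9) dt + (7*sin(4*B_t/3)/3) dB_t.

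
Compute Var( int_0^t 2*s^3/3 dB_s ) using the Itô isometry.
Var = 4*t^7/63

The Itô integral of a deterministic integrand f(s) has mean 0 because each increment f(s) * (B_{s+ds} - B_s) has mean 0. By the Itô isometry:
  Var( int_0^t f(s) dB_s ) = E[ (int_0^t f(s) dB_s)^2 ] = int_0^t f(s)^2 ds.
Here f(s) = 2*s^3/3, so f(s)^2 = 4*s^6/9. Integrate:
  int_0^t (4*s^6/9) ds = 4*t^7/63.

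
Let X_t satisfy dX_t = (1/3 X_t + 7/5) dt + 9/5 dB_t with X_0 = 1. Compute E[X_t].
E[X_t] = 26*exp(t/3)/5 - 21/5

Taking expectations and using E[dB_t] = 0, the mean m(t) = E[X_t] satisfies the ODE m'(t) = a m(t) + b with m(0) = x_0. With a = 1/3, b = 7/5, x_0 = 1, the solution is
  m(t) = x_0 * exp(a t) + (b/a) * (exp(a t) - 1)
       = 1 * exp((1/3) t) + ((7/5)/(1/3)) * (exp((1/3) t) - 1)
       = 26*exp(t/3)/5 - 21/5.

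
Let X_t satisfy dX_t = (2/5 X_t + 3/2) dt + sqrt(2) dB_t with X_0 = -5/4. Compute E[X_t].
E[X_t] = 5*exp(2*t/5)/2 - 15/4

Taking expectations and using E[dB_t] = 0, the mean m(t) = E[X_t] satisfies the ODE m'(t) = a m(t) + b with m(0) = x_0. With a = 2/5, b = 3/2, x_0 = -5/4, the solution is
  m(t) = x_0 * exp(a t) + (b/a) * (exp(a t) - 1)
       = (-5/4) * exp((2/5) t) + ((3/2)/(2/5)) * (exp((2/5) t) - 1)
       = 5*exp(2*t/5)/2 - 15/4.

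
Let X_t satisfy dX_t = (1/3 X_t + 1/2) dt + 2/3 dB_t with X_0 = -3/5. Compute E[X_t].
E[X_t] = 9*exp(t/3)/10 - 3/2

Taking expectations and using E[dB_t] = 0, the mean m(t) = E[X_t] satisfies the ODE m'(t) = a m(t) + b with m(0) = x_0. With a = 1/3, b = 1/2, x_0 = -3/5, the solution is
  m(t) = x_0 * exp(a t) + (b/a) * (exp(a t) - 1)
       = (-3/5) * exp((1/3) t) + ((1/2)/(1/3)) * (exp((1/3) t) - 1)
       = 9*exp(t/3)/10 - 3/2.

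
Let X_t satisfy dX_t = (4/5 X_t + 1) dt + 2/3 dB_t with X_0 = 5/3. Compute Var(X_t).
Var(X_t) = 5*exp(8*t/5)/18 - 5/18

The variance V(t) = Var(X_t) satisfies V'(t) = 2 a V(t) + c^2 with V(0) = 0 (drift coefficient is linear in X, diffusion is constant). With a = 4/5, c = 2/3, the solution is
  V(t) = (c^2 / (2 a)) * (exp(2 a t) - 1)
       = ((2/3)^2 / (2*(4/5))) * (exp((8/5) t) - 1)
       = 5*exp(8*t/5)/18 - 5/18.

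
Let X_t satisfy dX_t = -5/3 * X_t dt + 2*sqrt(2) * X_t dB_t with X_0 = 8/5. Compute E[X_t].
E[X_t] = 8*exp(-5*t/3)/5

For GBM dX = mu X dt + sigma X dB with X_0 = x_0, apply Itô to Y = log X: dY = (mu - sigma^2/2) dt + sigma dB, so Y_t = log(x_0) + (mu - sigma^2/2) t + sigma B_t and hence X_t = x_0 * exp((mu - sigma^2/2) t + sigma B_t).
With mu = -5/3, sigma = 2*sqrt(2), x_0 = 8/5, this gives:
  X_t = 8/5 * exp((-17/3) * t + (2*sqrt(2)) * B_t).
Since sigma*B_t ~ Normal(0, sigma^2 t), E[exp(sigma*B_t)] = exp(sigma^2 t / 2); so E[X_t] = x_0 * exp((mu - sigma^2/2) t) * exp(sigma^2 t / 2) = x_0 * exp(mu t) = 8*exp(-5*t/3)/5.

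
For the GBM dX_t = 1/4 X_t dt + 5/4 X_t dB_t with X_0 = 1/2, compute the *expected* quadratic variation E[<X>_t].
E[<X>_t] = 25*exp(33*t/16)/132 - 25/132

<X>_t = int_0^t ((5/4) * X_s)^2 ds. Taking expectation inside the integral: E[<X>_t] = (5/4)^2 * int_0^t E[X_s^2] ds. For GBM, E[X_s^2] = x_0^2 * exp((2 mu + sigma^2) s). Integrating:
  E[<X>_t] = (5/4)^2 * (1/2)^2 * (exp((2*(1/4) + (5/4)^2) t) - 1) / (2*(1/4) + (5/4)^2)
           = (5/4)^2 * (1/2)^2 * (exp((33/16) t) - 1) / (33/16) = 25*exp(33*t/16)/132 - 25/132.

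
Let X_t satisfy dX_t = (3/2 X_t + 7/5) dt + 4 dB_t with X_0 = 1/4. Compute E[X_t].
E[X_t] = 71*exp(3*t/2)/60 - 14/15

Taking expectations and using E[dB_t] = 0, the mean m(t) = E[X_t] satisfies the ODE m'(t) = a m(t) + b with m(0) = x_0. With a = 3/2, b = 7/5, x_0 = 1/4, the solution is
  m(t) = x_0 * exp(a t) + (b/a) * (exp(a t) - 1)
       = (1/4) * exp((3/2) t) + ((7/5)/(3/2)) * (exp((3/2) t) - 1)
       = 71*exp(3*t/2)/60 - 14/15.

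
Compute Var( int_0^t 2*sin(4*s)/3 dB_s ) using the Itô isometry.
Var = 2*t/9 - sin(4*t)*cos(4*t)/18

The Itô integral of a deterministic integrand f(s) has mean 0 because each increment f(s) * (B_{s+ds} - B_s) has mean 0. By the Itô isometry:
  Var( int_0^t f(s) dB_s ) = E[ (int_0^t f(s) dB_s)^2 ] = int_0^t f(s)^2 ds.
Here f(s) = 2*sin(4*s)/3, so f(s)^2 = 4*sin(4*s)^2/9. Integrate:
  int_0^t (4*sin(4*s)^2/9) ds = 2*t/9 - sin(4*t)*cos(4*t)/18.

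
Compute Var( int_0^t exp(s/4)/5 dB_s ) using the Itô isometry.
Var = 2*exp(t/2)/25 - 2/25

The Itô integral of a deterministic integrand f(s) has mean 0 because each increment f(s) * (B_{s+ds} - B_s) has mean 0. By the Itô isometry:
  Var( int_0^t f(s) dB_s ) = E[ (int_0^t f(s) dB_s)^2 ] = int_0^t f(s)^2 ds.
Here f(s) = exp(s/4)/5, so f(s)^2 = exp(s/2)/25. Integrate:
  int_0^t (exp(s/2)/25) ds = 2*exp(t/2)/25 - 2/25.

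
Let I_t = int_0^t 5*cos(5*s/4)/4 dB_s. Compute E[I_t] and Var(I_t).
E[I_t] = 0; Var(I_t) = 25*t/32 + 5*sin(5*t/2)/16

The Itô integral of a deterministic integrand f(s) has mean 0 because each increment f(s) * (B_{s+ds} - B_s) has mean 0. By the Itô isometry:
  Var( int_0^t f(s) dB_s ) = E[ (int_0^t f(s) dB_s)^2 ] = int_0^t f(s)^2 ds.
Here f(s) = 5*cos(5*s/4)/4, so f(s)^2 = 25*cos(5*s/4)^2/16. Integrate:
  int_0^t (25*cos(5*s/4)^2/16) ds = 25*t/32 + 5*sin(5*t/2)/16.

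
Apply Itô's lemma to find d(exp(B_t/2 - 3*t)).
d(exp(B_t/2 - 3*t)) = (-23*exp(B_t/2 - 3*t)/8) dt + (exp(B_t/2 - 3*t)/2) dB_t

Itô's formula for f(t, x): d f(t, B_t) = (f_t + (1/2) f_xx) dt + f_x dB_t. Compute partials of f(t, x) = exp(-3*t + x/2):
  f_t(t,x)  = -3*exp(-3*t + x/2)
  f_x(t,x)  = exp(-3*t + x/2)/2
  f_xx(t,x) = exp(-3*t + x/2)/4
Assemble drift = f_t + (1/2) f_xx = -23*exp(-3*t + x/2)/8 and diffusion = f_x = exp(-3*t + x/2)/2. Substituting x = B_t:
  d(exp(B_t/2 - 3*t)) = (-23*exp(B_t/2 - 3*t)/8) dt + (exp(B_t/2 - 3*t)/2) dB_t.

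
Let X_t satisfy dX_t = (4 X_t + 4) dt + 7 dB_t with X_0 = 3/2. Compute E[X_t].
E[X_t] = 5*exp(4*t)/2 - 1

Taking expectations and using E[dB_t] = 0, the mean m(t) = E[X_t] satisfies the ODE m'(t) = a m(t) + b with m(0) = x_0. With a = 4, b = 4, x_0 = 3/2, the solution is
  m(t) = x_0 * exp(a t) + (b/a) * (exp(a t) - 1)
       = (3/2) * exp(4 t) + (4/4) * (exp(4 t) - 1)
       = 5*exp(4*t)/2 - 1.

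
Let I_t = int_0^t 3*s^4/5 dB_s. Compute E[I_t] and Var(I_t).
E[I_t] = 0; Var(I_t) = t^9/25

The Itô integral of a deterministic integrand f(s) has mean 0 because each increment f(s) * (B_{s+ds} - B_s) has mean 0. By the Itô isometry:
  Var( int_0^t f(s) dB_s ) = E[ (int_0^t f(s) dB_s)^2 ] = int_0^t f(s)^2 ds.
Here f(s) = 3*s^4/5, so f(s)^2 = 9*s^8/25. Integrate:
  int_0^t (9*s^8/25) ds = t^9/25.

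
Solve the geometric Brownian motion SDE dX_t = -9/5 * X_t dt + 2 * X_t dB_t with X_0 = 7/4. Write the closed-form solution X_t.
X_t = 7/4 * exp((-19/5) * t + (2) * B_t)

For GBM dX = mu X dt + sigma X dB with X_0 = x_0, apply Itô to Y = log X: dY = (mu - sigma^2/2) dt + sigma dB, so Y_t = log(x_0) + (mu - sigma^2/2) t + sigma B_t and hence X_t = x_0 * exp((mu - sigma^2/2) t + sigma B_t).
With mu = -9/5, sigma = 2, x_0 = 7/4, this gives:
  X_t = 7/4 * exp((-19/5) * t + (2) * B_t).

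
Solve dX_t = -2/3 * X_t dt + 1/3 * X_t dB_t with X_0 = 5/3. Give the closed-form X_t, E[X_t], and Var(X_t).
X_t = 5/3 * exp((-13/18) t + (1/3) B_t); E[X_t] = 5*exp(-2*t/3)/3; Var(X_t) = (25*exp(t/9) - 25)*exp(-4*t/3)/9

For GBM dX = mu X dt + sigma X dB with X_0 = x_0, apply Itô to Y = log X: dY = (mu - sigma^2/2) dt + sigma dB, so Y_t = log(x_0) + (mu - sigma^2/2) t + sigma B_t and hence X_t = x_0 * exp((mu - sigma^2/2) t + sigma B_t).
With mu = -2/3, sigma = 1/3, x_0 = 5/3, this gives:
  X_t = 5/3 * exp((-13/18) * t + (1/3) * B_t).
Since sigma*B_t ~ Normal(0, sigma^2 t), E[exp(sigma*B_t)] = exp(sigma^2 t / 2); so E[X_t] = x_0 * exp((mu - sigma^2/2) t) * exp(sigma^2 t / 2) = x_0 * exp(mu t) = 5*exp(-2*t/3)/3.
Var(X_t) = E[X_t^2] - (E[X_t])^2 = x_0^2 * exp(2 mu t) * (exp(sigma^2 t) - 1) = (25*exp(t/9) - 25)*exp(-4*t/3)/9.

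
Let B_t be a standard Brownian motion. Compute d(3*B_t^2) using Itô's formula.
d(3*B_t^2) = (3) dt + (6*B_t) dB_t

Itô's formula for f(B_t) gives d f(B_t) = f'(B_t) dB_t + (1/2) f''(B_t) dt. Compute derivatives of f(x) = 3*x^2:
  f'(x)  = 6*x
  f''(x) = 6
Substitute x = B_t and multiply the f'' term by 1/2:
  drift     = (1/2) * (6) evaluated at B_t = 3
  diffusion = (6*x) evaluated at B_t = 6*B_t
Therefore d(3*B_t^2) = (3) dt + (6*B_t) dB_t.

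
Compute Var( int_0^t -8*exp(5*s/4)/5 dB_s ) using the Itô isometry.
Var = 128*exp(5*t/2)/125 - 128/125

The Itô integral of a deterministic integrand f(s) has mean 0 because each increment f(s) * (B_{s+ds} - B_s) has mean 0. By the Itô isometry:
  Var( int_0^t f(s) dB_s ) = E[ (int_0^t f(s) dB_s)^2 ] = int_0^t f(s)^2 ds.
Here f(s) = -8*exp(5*s/4)/5, so f(s)^2 = 64*exp(5*s/2)/25. Integrate:
  int_0^t (64*exp(5*s/2)/25) ds = 128*exp(5*t/2)/125 - 128/125.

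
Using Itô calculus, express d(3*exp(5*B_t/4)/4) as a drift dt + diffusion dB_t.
d(3*exp(5*B_t/4)/4) = (75*exp(5*B_t/4)/128) dt + (15*exp(5*B_t/4)/16) dB_t

Itô's formula for f(B_t) gives d f(B_t) = f'(B_t) dB_t + (1/2) f''(B_t) dt. Compute derivatives of f(x) = 3*exp(5*x/4)/4:
  f'(x)  = 15*exp(5*x/4)/16
  f''(x) = 75*exp(5*x/4)/64
Substitute x = B_t and multiply the f'' term by 1/2:
  drift     = (1/2) * (75*exp(5*x/4)/64) evaluated at B_t = 75*exp(5*B_t/4)/128
  diffusion = (15*exp(5*x/4)/16) evaluated at B_t = 15*exp(5*B_t/4)/16
Therefore d(3*exp(5*B_t/4)/4) = (75*exp(5*B_t/4)/128) dt + (15*exp(5*B_t/4)/16) dB_t.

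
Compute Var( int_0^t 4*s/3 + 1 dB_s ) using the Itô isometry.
Var = t*(16*t^2 + 36*t + 27)/27

The Itô integral of a deterministic integrand f(s) has mean 0 because each increment f(s) * (B_{s+ds} - B_s) has mean 0. By the Itô isometry:
  Var( int_0^t f(s) dB_s ) = E[ (int_0^t f(s) dB_s)^2 ] = int_0^t f(s)^2 ds.
Here f(s) = 4*s/3 + 1, so f(s)^2 = (4*s + 3)^2/9. Integrate:
  int_0^t ((4*s + 3)^2/9) ds = t*(16*t^2 + 36*t + 27)/27.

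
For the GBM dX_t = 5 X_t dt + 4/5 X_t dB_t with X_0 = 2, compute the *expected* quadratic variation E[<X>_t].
E[<X>_t] = 32*exp(266*t/25)/133 - 32/133

<X>_t = int_0^t ((4/5) * X_s)^2 ds. Taking expectation inside the integral: E[<X>_t] = (4/5)^2 * int_0^t E[X_s^2] ds. For GBM, E[X_s^2] = x_0^2 * exp((2 mu + sigma^2) s). Integrating:
  E[<X>_t] = (4/5)^2 * 2^2 * (exp((2*5 + (4/5)^2) t) - 1) / (2*5 + (4/5)^2)
           = (4/5)^2 * 2^2 * (exp((266/25) t) - 1) / (266/25) = 32*exp(266*t/25)/133 - 32/133.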